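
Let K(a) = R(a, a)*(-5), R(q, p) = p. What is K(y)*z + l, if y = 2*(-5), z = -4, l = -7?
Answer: -207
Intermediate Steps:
y = -10
K(a) = -5*a (K(a) = a*(-5) = -5*a)
K(y)*z + l = -5*(-10)*(-4) - 7 = 50*(-4) - 7 = -200 - 7 = -207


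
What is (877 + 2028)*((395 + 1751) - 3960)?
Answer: -5269670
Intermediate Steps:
(877 + 2028)*((395 + 1751) - 3960) = 2905*(2146 - 3960) = 2905*(-1814) = -5269670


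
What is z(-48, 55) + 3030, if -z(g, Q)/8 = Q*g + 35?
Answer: 23870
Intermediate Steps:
z(g, Q) = -280 - 8*Q*g (z(g, Q) = -8*(Q*g + 35) = -8*(35 + Q*g) = -280 - 8*Q*g)
z(-48, 55) + 3030 = (-280 - 8*55*(-48)) + 3030 = (-280 + 21120) + 3030 = 20840 + 3030 = 23870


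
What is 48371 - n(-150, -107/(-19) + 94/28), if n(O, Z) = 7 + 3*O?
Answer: 48814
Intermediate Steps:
48371 - n(-150, -107/(-19) + 94/28) = 48371 - (7 + 3*(-150)) = 48371 - (7 - 450) = 48371 - 1*(-443) = 48371 + 443 = 48814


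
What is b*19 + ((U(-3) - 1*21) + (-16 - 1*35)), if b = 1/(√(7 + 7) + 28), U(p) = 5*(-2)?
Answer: -4472/55 - 19*√14/770 ≈ -81.401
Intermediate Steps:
U(p) = -10
b = 1/(28 + √14) (b = 1/(√14 + 28) = 1/(28 + √14) ≈ 0.031504)
b*19 + ((U(-3) - 1*21) + (-16 - 1*35)) = (2/55 - √14/770)*19 + ((-10 - 1*21) + (-16 - 1*35)) = (38/55 - 19*√14/770) + ((-10 - 21) + (-16 - 35)) = (38/55 - 19*√14/770) + (-31 - 51) = (38/55 - 19*√14/770) - 82 = -4472/55 - 19*√14/770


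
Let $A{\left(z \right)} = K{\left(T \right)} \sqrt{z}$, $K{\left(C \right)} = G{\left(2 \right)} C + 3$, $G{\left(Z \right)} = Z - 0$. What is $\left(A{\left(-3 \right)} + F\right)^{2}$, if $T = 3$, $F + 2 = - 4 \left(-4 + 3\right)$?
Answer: $-239 + 36 i \sqrt{3} \approx -239.0 + 62.354 i$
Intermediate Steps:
$G{\left(Z \right)} = Z$ ($G{\left(Z \right)} = Z + 0 = Z$)
$F = 2$ ($F = -2 - 4 \left(-4 + 3\right) = -2 - -4 = -2 + 4 = 2$)
$K{\left(C \right)} = 3 + 2 C$ ($K{\left(C \right)} = 2 C + 3 = 3 + 2 C$)
$A{\left(z \right)} = 9 \sqrt{z}$ ($A{\left(z \right)} = \left(3 + 2 \cdot 3\right) \sqrt{z} = \left(3 + 6\right) \sqrt{z} = 9 \sqrt{z}$)
$\left(A{\left(-3 \right)} + F\right)^{2} = \left(9 \sqrt{-3} + 2\right)^{2} = \left(9 i \sqrt{3} + 2\right)^{2} = \left(2 + 9 i \sqrt{3}\right)^{2}$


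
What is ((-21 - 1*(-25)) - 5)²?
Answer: 1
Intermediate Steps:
((-21 - 1*(-25)) - 5)² = ((-21 + 25) - 5)² = (4 - 5)² = (-1)² = 1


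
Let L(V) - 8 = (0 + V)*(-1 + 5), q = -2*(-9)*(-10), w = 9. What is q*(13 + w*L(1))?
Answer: -21780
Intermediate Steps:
q = -180 (q = 18*(-10) = -180)
L(V) = 8 + 4*V (L(V) = 8 + (0 + V)*(-1 + 5) = 8 + V*4 = 8 + 4*V)
q*(13 + w*L(1)) = -180*(13 + 9*(8 + 4*1)) = -180*(13 + 9*(8 + 4)) = -180*(13 + 9*12) = -180*(13 + 108) = -180*121 = -21780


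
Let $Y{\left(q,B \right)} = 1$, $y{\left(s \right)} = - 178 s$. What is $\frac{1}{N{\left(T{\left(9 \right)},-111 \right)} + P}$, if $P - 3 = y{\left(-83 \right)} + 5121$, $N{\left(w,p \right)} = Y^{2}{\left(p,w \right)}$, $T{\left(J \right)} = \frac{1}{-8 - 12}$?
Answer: $\frac{1}{19899} \approx 5.0254 \cdot 10^{-5}$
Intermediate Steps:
$T{\left(J \right)} = - \frac{1}{20}$ ($T{\left(J \right)} = \frac{1}{-20} = - \frac{1}{20}$)
$N{\left(w,p \right)} = 1$ ($N{\left(w,p \right)} = 1^{2} = 1$)
$P = 19898$ ($P = 3 + \left(\left(-178\right) \left(-83\right) + 5121\right) = 3 + \left(14774 + 5121\right) = 3 + 19895 = 19898$)
$\frac{1}{N{\left(T{\left(9 \right)},-111 \right)} + P} = \frac{1}{1 + 19898} = \frac{1}{19899}$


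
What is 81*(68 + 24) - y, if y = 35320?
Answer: -27868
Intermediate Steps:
81*(68 + 24) - y = 81*(68 + 24) - 1*35320 = 81*92 - 35320 = 7452 - 35320 = -27868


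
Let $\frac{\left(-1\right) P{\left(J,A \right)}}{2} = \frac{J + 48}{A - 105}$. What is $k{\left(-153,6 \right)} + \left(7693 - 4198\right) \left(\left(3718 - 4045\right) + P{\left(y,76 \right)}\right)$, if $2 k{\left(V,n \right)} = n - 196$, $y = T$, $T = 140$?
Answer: $- \frac{31831720}{29} \approx -1.0976 \cdot 10^{6}$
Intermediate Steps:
$y = 140$
$k{\left(V,n \right)} = -98 + \frac{n}{2}$ ($k{\left(V,n \right)} = \frac{n - 196}{2} = \frac{-196 + n}{2} = -98 + \frac{n}{2}$)
$P{\left(J,A \right)} = - \frac{2 \left(48 + J\right)}{-105 + A}$ ($P{\left(J,A \right)} = - 2 \frac{J + 48}{A - 105} = - 2 \frac{48 + J}{-105 + A} = - \frac{2 \left(48 + J\right)}{-105 + A}$)
$k{\left(-153,6 \right)} + \left(7693 - 4198\right) \left(\left(3718 - 4045\right) + P{\left(y,76 \right)}\right) = \left(-98 + \frac{1}{2} \cdot 6\right) + \left(7693 - 4198\right) \left(\left(3718 - 4045\right) + \frac{2 \left(-48 - 140\right)}{-105 + 76}\right) = \left(-98 + 3\right) + 3495 \left(\left(3718 - 4045\right) + \frac{2 \left(-48 - 140\right)}{-29}\right) = -95 + 3495 \left(-327 + 2 \left(- \frac{1}{29}\right) \left(-188\right)\right) = -95 + 3495 \left(-327 + \frac{376}{29}\right) = -95 + 3495 \left(- \frac{9107}{29}\right) = -95 - \frac{31828965}{29} = - \frac{31831720}{29}$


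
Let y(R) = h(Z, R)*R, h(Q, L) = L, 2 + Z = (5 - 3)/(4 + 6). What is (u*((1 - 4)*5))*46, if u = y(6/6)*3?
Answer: -2070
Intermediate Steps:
Z = -9/5 (Z = -2 + (5 - 3)/(4 + 6) = -2 + 2/10 = -2 + 2*(⅒) = -2 + ⅕ = -9/5 ≈ -1.8000)
y(R) = R² (y(R) = R*R = R²)
u = 3 (u = (6/6)²*3 = (6*(⅙))²*3 = 1²*3 = 1*3 = 3)
(u*((1 - 4)*5))*46 = (3*((1 - 4)*5))*46 = (3*(-3*5))*46 = (3*(-15))*46 = -45*46 = -2070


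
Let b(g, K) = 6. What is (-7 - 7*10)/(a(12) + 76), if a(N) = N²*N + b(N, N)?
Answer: -77/1810 ≈ -0.042541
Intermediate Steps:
a(N) = 6 + N³ (a(N) = N²*N + 6 = N³ + 6 = 6 + N³)
(-7 - 7*10)/(a(12) + 76) = (-7 - 7*10)/((6 + 12³) + 76) = (-7 - 70)/((6 + 1728) + 76) = -77/(1734 + 76) = -77/1810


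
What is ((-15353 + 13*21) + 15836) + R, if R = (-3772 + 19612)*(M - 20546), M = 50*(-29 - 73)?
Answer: -406231884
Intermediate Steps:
M = -5100 (M = 50*(-102) = -5100)
R = -406232640 (R = (-3772 + 19612)*(-5100 - 20546) = 15840*(-25646) = -406232640)
((-15353 + 13*21) + 15836) + R = ((-15353 + 13*21) + 15836) - 406232640 = ((-15353 + 273) + 15836) - 406232640 = (-15080 + 15836) - 406232640 = 756 - 406232640 = -406231884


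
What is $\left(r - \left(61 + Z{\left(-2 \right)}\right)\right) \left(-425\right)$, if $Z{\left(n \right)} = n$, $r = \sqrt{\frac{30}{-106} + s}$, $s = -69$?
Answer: $25075 - \frac{2550 i \sqrt{5406}}{53} \approx 25075.0 - 3537.5 i$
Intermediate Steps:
$r = \frac{6 i \sqrt{5406}}{53}$ ($r = \sqrt{\frac{30}{-106} - 69} = \sqrt{30 \left(- \frac{1}{106}\right) - 69} = \sqrt{- \frac{15}{53} - 69} = \sqrt{- \frac{3672}{53}} = \frac{6 i \sqrt{5406}}{53} \approx 8.3236 i$)
$\left(r - \left(61 + Z{\left(-2 \right)}\right)\right) \left(-425\right) = \left(\frac{6 i \sqrt{5406}}{53} - 59\right) \left(-425\right) = \left(-59 + \frac{6 i \sqrt{5406}}{53}\right) \left(-425\right) = 25075 - \frac{2550 i \sqrt{5406}}{53}$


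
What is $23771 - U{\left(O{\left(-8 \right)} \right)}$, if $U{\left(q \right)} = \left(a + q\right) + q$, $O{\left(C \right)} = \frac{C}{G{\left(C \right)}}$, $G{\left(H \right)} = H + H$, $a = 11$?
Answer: $23759$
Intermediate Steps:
$G{\left(H \right)} = 2 H$
$O{\left(C \right)} = \frac{1}{2}$ ($O{\left(C \right)} = \frac{C}{2 C} = C \frac{1}{2 C} = \frac{1}{2}$)
$U{\left(q \right)} = 11 + 2 q$ ($U{\left(q \right)} = \left(11 + q\right) + q = 11 + 2 q$)
$23771 - U{\left(O{\left(-8 \right)} \right)} = 23771 - \left(11 + 2 \cdot \frac{1}{2}\right) = 23771 - \left(11 + 1\right) = 23771 - 12 = 23759$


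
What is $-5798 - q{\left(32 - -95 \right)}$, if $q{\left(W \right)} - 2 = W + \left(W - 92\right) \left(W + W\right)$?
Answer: $-14817$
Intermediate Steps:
$q{\left(W \right)} = 2 + W + 2 W \left(-92 + W\right)$ ($q{\left(W \right)} = 2 + \left(W + \left(W - 92\right) \left(W + W\right)\right) = 2 + \left(W + \left(-92 + W\right) 2 W\right) = 2 + \left(W + 2 W \left(-92 + W\right)\right) = 2 + W + 2 W \left(-92 + W\right)$)
$-5798 - q{\left(32 - -95 \right)} = -5798 - \left(2 - 183 \left(32 - -95\right) + 2 \left(32 - -95\right)^{2}\right) = -5798 - \left(2 - 183 \left(32 + 95\right) + 2 \left(32 + 95\right)^{2}\right) = -5798 - \left(2 - 23241 + 2 \cdot 127^{2}\right) = -5798 - \left(2 - 23241 + 2 \cdot 16129\right) = -5798 - \left(2 - 23241 + 32258\right) = -5798 - 9019 = -14817$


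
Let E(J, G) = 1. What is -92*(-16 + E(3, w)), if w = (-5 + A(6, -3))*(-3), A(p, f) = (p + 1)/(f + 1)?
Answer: 1380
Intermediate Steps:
A(p, f) = (1 + p)/(1 + f)
w = 51/2 (w = (-5 + (1 + 6)/(1 - 3))*(-3) = (-5 + 7/(-2))*(-3) = (-5 - 1/2*7)*(-3) = (-5 - 7/2)*(-3) = -17/2*(-3) = 51/2 ≈ 25.500)
-92*(-16 + E(3, w)) = -92*(-16 + 1) = -92*(-15) = 1380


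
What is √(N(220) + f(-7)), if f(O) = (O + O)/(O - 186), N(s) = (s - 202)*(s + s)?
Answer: √295014782/193 ≈ 88.995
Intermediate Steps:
N(s) = 2*s*(-202 + s) (N(s) = (-202 + s)*(2*s) = 2*s*(-202 + s))
f(O) = 2*O/(-186 + O) (f(O) = (2*O)/(-186 + O) = 2*O/(-186 + O))
√(N(220) + f(-7)) = √(2*220*(-202 + 220) + 2*(-7)/(-186 - 7)) = √(2*220*18 + 2*(-7)/(-193)) = √(7920 + 2*(-7)*(-1/193)) = √(7920 + 14/193) = √(1528574/193) = √295014782/193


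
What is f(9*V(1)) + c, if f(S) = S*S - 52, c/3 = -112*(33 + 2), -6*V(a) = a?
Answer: -47239/4 ≈ -11810.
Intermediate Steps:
V(a) = -a/6
c = -11760 (c = 3*(-112*(33 + 2)) = 3*(-112*35) = 3*(-3920) = -11760)
f(S) = -52 + S**2 (f(S) = S**2 - 52 = -52 + S**2)
f(9*V(1)) + c = (-52 + (9*(-1/6*1))**2) - 11760 = (-52 + (9*(-1/6))**2) - 11760 = (-52 + (-3/2)**2) - 11760 = (-52 + 9/4) - 11760 = -199/4 - 11760 = -47239/4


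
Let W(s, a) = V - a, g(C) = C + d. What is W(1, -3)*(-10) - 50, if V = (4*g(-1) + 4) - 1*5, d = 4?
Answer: -190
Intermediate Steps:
g(C) = 4 + C (g(C) = C + 4 = 4 + C)
V = 11 (V = (4*(4 - 1) + 4) - 1*5 = (4*3 + 4) - 5 = (12 + 4) - 5 = 16 - 5 = 11)
W(s, a) = 11 - a
W(1, -3)*(-10) - 50 = (11 - 1*(-3))*(-10) - 50 = (11 + 3)*(-10) - 50 = 14*(-10) - 50 = -140 - 50 = -190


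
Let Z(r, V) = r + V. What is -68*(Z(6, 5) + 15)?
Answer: -1768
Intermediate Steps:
Z(r, V) = V + r
-68*(Z(6, 5) + 15) = -68*((5 + 6) + 15) = -68*(11 + 15) = -68*26 = -1768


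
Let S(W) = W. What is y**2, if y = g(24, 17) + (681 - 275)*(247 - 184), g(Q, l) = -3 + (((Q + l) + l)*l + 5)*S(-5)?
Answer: 425184400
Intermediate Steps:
g(Q, l) = -28 - 5*l*(Q + 2*l) (g(Q, l) = -3 + (((Q + l) + l)*l + 5)*(-5) = -3 + ((Q + 2*l)*l + 5)*(-5) = -3 + (l*(Q + 2*l) + 5)*(-5) = -3 + (5 + l*(Q + 2*l))*(-5) = -3 + (-25 - 5*l*(Q + 2*l)) = -28 - 5*l*(Q + 2*l))
y = 20620 (y = (-28 - 10*17**2 - 5*24*17) + (681 - 275)*(247 - 184) = (-28 - 10*289 - 2040) + 406*63 = (-28 - 2890 - 2040) + 25578 = -4958 + 25578 = 20620)
y**2 = 20620**2 = 425184400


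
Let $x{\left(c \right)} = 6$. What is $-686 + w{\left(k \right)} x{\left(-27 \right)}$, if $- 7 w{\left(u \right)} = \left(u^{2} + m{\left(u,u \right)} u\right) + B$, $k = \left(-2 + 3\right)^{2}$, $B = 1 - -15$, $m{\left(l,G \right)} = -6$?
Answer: $- \frac{4868}{7} \approx -695.43$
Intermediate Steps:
$B = 16$ ($B = 1 + 15 = 16$)
$k = 1$ ($k = 1^{2} = 1$)
$w{\left(u \right)} = - \frac{16}{7} - \frac{u^{2}}{7} + \frac{6 u}{7}$ ($w{\left(u \right)} = - \frac{\left(u^{2} - 6 u\right) + 16}{7} = - \frac{16 + u^{2} - 6 u}{7} = - \frac{16}{7} - \frac{u^{2}}{7} + \frac{6 u}{7}$)
$-686 + w{\left(k \right)} x{\left(-27 \right)} = -686 + \left(- \frac{16}{7} - \frac{1^{2}}{7} + \frac{6}{7} \cdot 1\right) 6 = -686 + \left(- \frac{16}{7} - \frac{1}{7} + \frac{6}{7}\right) 6 = -686 - \frac{66}{7} = - \frac{4868}{7}$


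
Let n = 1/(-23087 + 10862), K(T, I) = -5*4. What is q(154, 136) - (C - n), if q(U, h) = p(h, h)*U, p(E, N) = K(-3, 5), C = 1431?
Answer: -55146976/12225 ≈ -4511.0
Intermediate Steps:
K(T, I) = -20
p(E, N) = -20
q(U, h) = -20*U
n = -1/12225 (n = 1/(-12225) = -1/12225 ≈ -8.1800e-5)
q(154, 136) - (C - n) = -20*154 - (1431 - 1*(-1/12225)) = -3080 - (1431 + 1/12225) = -3080 - 1*17493976/12225 = -3080 - 17493976/12225 = -55146976/12225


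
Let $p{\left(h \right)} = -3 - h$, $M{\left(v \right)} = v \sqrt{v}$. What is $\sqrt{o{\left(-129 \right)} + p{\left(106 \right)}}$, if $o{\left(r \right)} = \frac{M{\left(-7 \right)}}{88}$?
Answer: $\frac{\sqrt{-211024 - 154 i \sqrt{7}}}{44} \approx 0.010079 - 10.44 i$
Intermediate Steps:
$M{\left(v \right)} = v^{\frac{3}{2}}$
$o{\left(r \right)} = - \frac{7 i \sqrt{7}}{88}$ ($o{\left(r \right)} = \frac{\left(-7\right)^{\frac{3}{2}}}{88} = - 7 i \sqrt{7} \cdot \frac{1}{88} = - \frac{7 i \sqrt{7}}{88}$)
$\sqrt{o{\left(-129 \right)} + p{\left(106 \right)}} = \sqrt{- \frac{7 i \sqrt{7}}{88} - 109} = \sqrt{-109 - \frac{7 i \sqrt{7}}{88}}$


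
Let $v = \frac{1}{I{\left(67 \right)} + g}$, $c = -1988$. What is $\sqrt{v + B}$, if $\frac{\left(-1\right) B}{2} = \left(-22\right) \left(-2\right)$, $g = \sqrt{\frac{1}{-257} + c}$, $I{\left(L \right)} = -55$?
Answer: $\sqrt{\frac{1244137 - 88 i \sqrt{131305669}}{-14135 + i \sqrt{131305669}}} \approx 0.00047 - 9.3814 i$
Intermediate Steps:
$g = \frac{i \sqrt{131305669}}{257}$ ($g = \sqrt{\frac{1}{-257} - 1988} = \sqrt{- \frac{1}{257} - 1988} = \sqrt{- \frac{510917}{257}} = \frac{i \sqrt{131305669}}{257} \approx 44.587 i$)
$B = -88$ ($B = - 2 \left(\left(-22\right) \left(-2\right)\right) = \left(-2\right) 44 = -88$)
$v = \frac{1}{-55 + \frac{i \sqrt{131305669}}{257}} \approx -0.010971 - 0.0088943 i$
$\sqrt{v + B} = \sqrt{\left(- \frac{1285}{117122} - \frac{i \sqrt{131305669}}{1288342}\right) - 88} = \sqrt{- \frac{10308021}{117122} - \frac{i \sqrt{131305669}}{1288342}}$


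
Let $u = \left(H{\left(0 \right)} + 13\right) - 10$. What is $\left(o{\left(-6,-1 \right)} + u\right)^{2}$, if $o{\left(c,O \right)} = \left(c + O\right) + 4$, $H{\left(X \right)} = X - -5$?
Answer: $25$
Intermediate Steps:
$H{\left(X \right)} = 5 + X$ ($H{\left(X \right)} = X + 5 = 5 + X$)
$o{\left(c,O \right)} = 4 + O + c$ ($o{\left(c,O \right)} = \left(O + c\right) + 4 = 4 + O + c$)
$u = 8$ ($u = \left(\left(5 + 0\right) + 13\right) - 10 = \left(5 + 13\right) - 10 = 18 - 10 = 8$)
$\left(o{\left(-6,-1 \right)} + u\right)^{2} = \left(\left(4 - 1 - 6\right) + 8\right)^{2} = \left(-3 + 8\right)^{2} = 5^{2} = 25$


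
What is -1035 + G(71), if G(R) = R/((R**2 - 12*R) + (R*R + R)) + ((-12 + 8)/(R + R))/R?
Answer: -683479206/660371 ≈ -1035.0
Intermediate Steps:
G(R) = -2/R**2 + R/(-11*R + 2*R**2) (G(R) = R/((R**2 - 12*R) + (R**2 + R)) + (-4*1/(2*R))/R = R/((R**2 - 12*R) + (R + R**2)) + (-2/R)/R = R/(-11*R + 2*R**2) + (-2/R)/R = R/(-11*R + 2*R**2) - 2/R**2 = -2/R**2 + R/(-11*R + 2*R**2))
-1035 + G(71) = -1035 + (22 + 71**2 - 4*71)/(71**2*(-11 + 2*71)) = -1035 + (22 + 5041 - 284)/(5041*(-11 + 142)) = -1035 + (1/5041)*4779/131 = -1035 + (1/5041)*(1/131)*4779 = -1035 + 4779/660371 = -683479206/660371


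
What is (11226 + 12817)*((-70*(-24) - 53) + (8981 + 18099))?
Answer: 690202401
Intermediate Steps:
(11226 + 12817)*((-70*(-24) - 53) + (8981 + 18099)) = 24043*((1680 - 53) + 27080) = 24043*(1627 + 27080) = 24043*28707 = 690202401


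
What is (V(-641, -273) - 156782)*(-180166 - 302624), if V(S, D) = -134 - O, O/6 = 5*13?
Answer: 75945763740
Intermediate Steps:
O = 390 (O = 6*(5*13) = 6*65 = 390)
V(S, D) = -524 (V(S, D) = -134 - 1*390 = -134 - 390 = -524)
(V(-641, -273) - 156782)*(-180166 - 302624) = (-524 - 156782)*(-180166 - 302624) = -157306*(-482790) = 75945763740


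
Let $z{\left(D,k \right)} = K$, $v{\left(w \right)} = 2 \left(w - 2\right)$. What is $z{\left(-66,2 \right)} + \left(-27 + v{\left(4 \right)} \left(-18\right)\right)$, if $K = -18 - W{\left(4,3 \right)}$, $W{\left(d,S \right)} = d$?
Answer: $-121$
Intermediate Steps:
$v{\left(w \right)} = -4 + 2 w$ ($v{\left(w \right)} = 2 \left(-2 + w\right) = -4 + 2 w$)
$K = -22$ ($K = -18 - 4 = -22$)
$z{\left(D,k \right)} = -22$
$z{\left(-66,2 \right)} + \left(-27 + v{\left(4 \right)} \left(-18\right)\right) = -22 + \left(-27 + \left(-4 + 2 \cdot 4\right) \left(-18\right)\right) = -22 + \left(-27 + \left(-4 + 8\right) \left(-18\right)\right) = -22 + \left(-27 + 4 \left(-18\right)\right) = -22 - 99 = -121$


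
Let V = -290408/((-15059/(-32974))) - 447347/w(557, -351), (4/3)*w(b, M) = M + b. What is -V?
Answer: 2972430435074/4653231 ≈ 6.3879e+5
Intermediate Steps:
w(b, M) = 3*M/4 + 3*b/4 (w(b, M) = 3*(M + b)/4 = 3*M/4 + 3*b/4)
V = -2972430435074/4653231 (V = -290408/((-15059/(-32974))) - 447347/((¾)*(-351) + (¾)*557) = -290408/((-15059*(-1/32974))) - 447347/(-1053/4 + 1671/4) = -290408/15059/32974 - 447347/309/2 = -290408*32974/15059 - 447347*2/309 = -9575913392/15059 - 894694/309 = -2972430435074/4653231 ≈ -6.3879e+5)
-V = -1*(-2972430435074/4653231) = 2972430435074/4653231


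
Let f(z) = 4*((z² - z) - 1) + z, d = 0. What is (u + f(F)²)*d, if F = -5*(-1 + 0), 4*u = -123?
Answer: 0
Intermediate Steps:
u = -123/4 (u = (¼)*(-123) = -123/4 ≈ -30.750)
F = 5 (F = -5*(-1) = 5)
f(z) = -4 - 3*z + 4*z² (f(z) = 4*(-1 + z² - z) + z = (-4 - 4*z + 4*z²) + z = -4 - 3*z + 4*z²)
(u + f(F)²)*d = (-123/4 + (-4 - 3*5 + 4*5²)²)*0 = (-123/4 + (-4 - 15 + 4*25)²)*0 = (-123/4 + (-4 - 15 + 100)²)*0 = (-123/4 + 81²)*0 = (-123/4 + 6561)*0 = (26121/4)*0 = 0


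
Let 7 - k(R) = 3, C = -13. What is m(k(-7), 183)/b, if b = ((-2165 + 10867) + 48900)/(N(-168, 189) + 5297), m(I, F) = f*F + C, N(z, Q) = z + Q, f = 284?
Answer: 138158981/28801 ≈ 4797.0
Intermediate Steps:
k(R) = 4 (k(R) = 7 - 1*3 = 7 - 3 = 4)
N(z, Q) = Q + z
m(I, F) = -13 + 284*F (m(I, F) = 284*F - 13 = -13 + 284*F)
b = 28801/2659 (b = ((-2165 + 10867) + 48900)/((189 - 168) + 5297) = (8702 + 48900)/(21 + 5297) = 57602/5318 = 57602*(1/5318) = 28801/2659 ≈ 10.832)
m(k(-7), 183)/b = (-13 + 284*183)/(28801/2659) = (-13 + 51972)*(2659/28801) = 51959*(2659/28801) = 138158981/28801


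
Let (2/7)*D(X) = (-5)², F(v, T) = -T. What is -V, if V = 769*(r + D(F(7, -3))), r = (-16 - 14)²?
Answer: -1518775/2 ≈ -7.5939e+5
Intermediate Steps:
r = 900 (r = (-30)² = 900)
D(X) = 175/2 (D(X) = (7/2)*(-5)² = (7/2)*25 = 175/2)
V = 1518775/2 (V = 769*(900 + 175/2) = 769*(1975/2) = 1518775/2 ≈ 7.5939e+5)
-V = -1*1518775/2 = -1518775/2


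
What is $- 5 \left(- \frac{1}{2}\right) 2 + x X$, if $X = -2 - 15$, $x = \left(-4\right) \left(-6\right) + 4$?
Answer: $-471$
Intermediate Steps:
$x = 28$ ($x = 24 + 4 = 28$)
$X = -17$ ($X = -2 - 15 = -17$)
$- 5 \left(- \frac{1}{2}\right) 2 + x X = - 5 \left(- \frac{1}{2}\right) 2 + 28 \left(-17\right) = - 5 \left(\left(-1\right) \frac{1}{2}\right) 2 - 476 = \left(-5\right) \left(- \frac{1}{2}\right) 2 - 476 = \frac{5}{2} \cdot 2 - 476 = 5 - 476 = -471$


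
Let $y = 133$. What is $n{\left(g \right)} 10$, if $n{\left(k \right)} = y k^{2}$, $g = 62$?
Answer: $5112520$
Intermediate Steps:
$n{\left(k \right)} = 133 k^{2}$
$n{\left(g \right)} 10 = 133 \cdot 62^{2} \cdot 10 = 133 \cdot 3844 \cdot 10 = 511252 \cdot 10 = 5112520$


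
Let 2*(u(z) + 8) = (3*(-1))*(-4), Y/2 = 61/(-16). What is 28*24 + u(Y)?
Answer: 670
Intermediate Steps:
Y = -61/8 (Y = 2*(61/(-16)) = 2*(61*(-1/16)) = 2*(-61/16) = -61/8 ≈ -7.6250)
u(z) = -2 (u(z) = -8 + ((3*(-1))*(-4))/2 = -8 + (-3*(-4))/2 = -8 + (½)*12 = -8 + 6 = -2)
28*24 + u(Y) = 28*24 - 2 = 672 - 2 = 670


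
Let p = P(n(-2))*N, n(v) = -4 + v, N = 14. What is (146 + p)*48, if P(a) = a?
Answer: 2976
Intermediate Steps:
p = -84 (p = (-4 - 2)*14 = -6*14 = -84)
(146 + p)*48 = (146 - 84)*48 = 62*48 = 2976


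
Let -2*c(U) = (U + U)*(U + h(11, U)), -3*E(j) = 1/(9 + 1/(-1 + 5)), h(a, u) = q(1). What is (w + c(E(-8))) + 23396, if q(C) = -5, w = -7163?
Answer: 200004557/12321 ≈ 16233.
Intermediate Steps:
h(a, u) = -5
E(j) = -4/111 (E(j) = -1/(3*(9 + 1/(-1 + 5))) = -1/(3*(9 + 1/4)) = -1/(3*(9 + ¼)) = -1/(3*37/4) = -⅓*4/37 = -4/111)
c(U) = -U*(-5 + U) (c(U) = -(U + U)*(U - 5)/2 = -2*U*(-5 + U)/2 = -U*(-5 + U))
(w + c(E(-8))) + 23396 = (-7163 - 4*(5 - 1*(-4/111))/111) + 23396 = (-7163 - 4*(5 + 4/111)/111) + 23396 = (-7163 - 4/111*559/111) + 23396 = (-7163 - 2236/12321) + 23396 = -88257559/12321 + 23396 = 200004557/12321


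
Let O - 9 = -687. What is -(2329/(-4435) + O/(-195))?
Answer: -34037/11531 ≈ -2.9518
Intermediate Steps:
O = -678 (O = 9 - 687 = -678)
-(2329/(-4435) + O/(-195)) = -(2329/(-4435) - 678/(-195)) = -(2329*(-1/4435) - 678*(-1/195)) = -(-2329/4435 + 226/65) = -1*34037/11531 = -34037/11531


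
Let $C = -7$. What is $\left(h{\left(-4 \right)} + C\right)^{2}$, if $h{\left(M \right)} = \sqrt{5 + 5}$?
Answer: $\left(7 - \sqrt{10}\right)^{2} \approx 14.728$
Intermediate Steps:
$h{\left(M \right)} = \sqrt{10}$
$\left(h{\left(-4 \right)} + C\right)^{2} = \left(\sqrt{10} - 7\right)^{2} = \left(-7 + \sqrt{10}\right)^{2}$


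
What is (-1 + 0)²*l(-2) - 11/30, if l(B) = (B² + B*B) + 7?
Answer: 439/30 ≈ 14.633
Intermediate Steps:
l(B) = 7 + 2*B² (l(B) = (B² + B²) + 7 = 2*B² + 7 = 7 + 2*B²)
(-1 + 0)²*l(-2) - 11/30 = (-1 + 0)²*(7 + 2*(-2)²) - 11/30 = (-1)²*(7 + 2*4) - 11*1/30 = 1*(7 + 8) - 11/30 = 1*15 - 11/30 = 15 - 11/30 = 439/30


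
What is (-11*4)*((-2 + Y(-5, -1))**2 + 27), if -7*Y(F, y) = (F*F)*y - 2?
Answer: -65648/49 ≈ -1339.8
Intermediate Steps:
Y(F, y) = 2/7 - y*F**2/7 (Y(F, y) = -((F*F)*y - 2)/7 = -(F**2*y - 2)/7 = -(y*F**2 - 2)/7 = -(-2 + y*F**2)/7 = 2/7 - y*F**2/7)
(-11*4)*((-2 + Y(-5, -1))**2 + 27) = (-11*4)*((-2 + (2/7 - 1/7*(-1)*(-5)**2))**2 + 27) = -44*((-2 + (2/7 - 1/7*(-1)*25))**2 + 27) = -44*((-2 + (2/7 + 25/7))**2 + 27) = -44*((-2 + 27/7)**2 + 27) = -44*((13/7)**2 + 27) = -44*(169/49 + 27) = -44*1492/49 = -65648/49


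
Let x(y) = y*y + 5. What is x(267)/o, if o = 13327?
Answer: 71294/13327 ≈ 5.3496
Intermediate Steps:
x(y) = 5 + y**2 (x(y) = y**2 + 5 = 5 + y**2)
x(267)/o = (5 + 267**2)/13327 = (5 + 71289)*(1/13327) = 71294*(1/13327) = 71294/13327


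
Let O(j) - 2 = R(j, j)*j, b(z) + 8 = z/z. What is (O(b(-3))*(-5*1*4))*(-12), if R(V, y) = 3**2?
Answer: -14640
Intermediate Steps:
R(V, y) = 9
b(z) = -7 (b(z) = -8 + z/z = -8 + 1 = -7)
O(j) = 2 + 9*j
(O(b(-3))*(-5*1*4))*(-12) = ((2 + 9*(-7))*(-5*1*4))*(-12) = ((2 - 63)*(-5*4))*(-12) = -61*(-20)*(-12) = 1220*(-12) = -14640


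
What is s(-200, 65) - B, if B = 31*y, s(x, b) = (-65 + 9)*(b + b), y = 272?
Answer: -15712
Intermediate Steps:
s(x, b) = -112*b
B = 8432 (B = 31*272 = 8432)
s(-200, 65) - B = -112*65 - 1*8432 = -7280 - 8432 = -15712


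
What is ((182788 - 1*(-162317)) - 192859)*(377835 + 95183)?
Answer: 72015098428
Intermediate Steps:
((182788 - 1*(-162317)) - 192859)*(377835 + 95183) = ((182788 + 162317) - 192859)*473018 = (345105 - 192859)*473018 = 152246*473018 = 72015098428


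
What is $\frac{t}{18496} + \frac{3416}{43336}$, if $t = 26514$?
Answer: $\frac{75762065}{50096416} \approx 1.5123$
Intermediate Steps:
$\frac{t}{18496} + \frac{3416}{43336} = \frac{26514}{18496} + \frac{3416}{43336} = 26514 \cdot \frac{1}{18496} + 3416 \cdot \frac{1}{43336} = \frac{13257}{9248} + \frac{427}{5417} = \frac{75762065}{50096416}$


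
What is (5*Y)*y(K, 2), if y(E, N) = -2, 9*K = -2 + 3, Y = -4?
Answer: 40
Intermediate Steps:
K = ⅑ (K = (-2 + 3)/9 = (⅑)*1 = ⅑ ≈ 0.11111)
(5*Y)*y(K, 2) = (5*(-4))*(-2) = -20*(-2) = 40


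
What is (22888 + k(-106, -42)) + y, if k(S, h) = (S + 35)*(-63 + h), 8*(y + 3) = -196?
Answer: 60631/2 ≈ 30316.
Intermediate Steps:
y = -55/2 (y = -3 + (⅛)*(-196) = -3 - 49/2 = -55/2 ≈ -27.500)
k(S, h) = (-63 + h)*(35 + S) (k(S, h) = (35 + S)*(-63 + h) = (-63 + h)*(35 + S))
(22888 + k(-106, -42)) + y = (22888 + (-2205 - 63*(-106) + 35*(-42) - 106*(-42))) - 55/2 = (22888 + (-2205 + 6678 - 1470 + 4452)) - 55/2 = (22888 + 7455) - 55/2 = 30343 - 55/2 = 60631/2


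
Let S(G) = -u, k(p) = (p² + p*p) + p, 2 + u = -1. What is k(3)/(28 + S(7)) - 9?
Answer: -258/31 ≈ -8.3226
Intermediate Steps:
u = -3 (u = -2 - 1 = -3)
k(p) = p + 2*p² (k(p) = (p² + p²) + p = 2*p² + p = p + 2*p²)
S(G) = 3 (S(G) = -1*(-3) = 3)
k(3)/(28 + S(7)) - 9 = (3*(1 + 2*3))/(28 + 3) - 9 = (3*(1 + 6))/31 - 9 = (3*7)/31 - 9 = (1/31)*21 - 9 = 21/31 - 9 = -258/31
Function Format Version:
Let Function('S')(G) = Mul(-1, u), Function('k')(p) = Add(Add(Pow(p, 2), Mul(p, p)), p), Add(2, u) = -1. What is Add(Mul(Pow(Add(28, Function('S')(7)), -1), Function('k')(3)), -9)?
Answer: Rational(-258, 31) ≈ -8.3226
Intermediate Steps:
u = -3 (u = Add(-2, -1) = -3)
Function('k')(p) = Add(p, Mul(2, Pow(p, 2))) (Function('k')(p) = Add(Add(Pow(p, 2), Pow(p, 2)), p) = Add(Mul(2, Pow(p, 2)), p) = Add(p, Mul(2, Pow(p, 2))))
Function('S')(G) = 3 (Function('S')(G) = Mul(-1, -3) = 3)
Add(Mul(Pow(Add(28, Function('S')(7)), -1), Function('k')(3)), -9) = Add(Mul(Pow(Add(28, 3), -1), Mul(3, Add(1, Mul(2, 3)))), -9) = Add(Mul(Pow(31, -1), Mul(3, Add(1, 6))), -9) = Add(Mul(Rational(1, 31), Mul(3, 7)), -9) = Add(Mul(Rational(1, 31), 21), -9) = Add(Rational(21, 31), -9) = Rational(-258, 31)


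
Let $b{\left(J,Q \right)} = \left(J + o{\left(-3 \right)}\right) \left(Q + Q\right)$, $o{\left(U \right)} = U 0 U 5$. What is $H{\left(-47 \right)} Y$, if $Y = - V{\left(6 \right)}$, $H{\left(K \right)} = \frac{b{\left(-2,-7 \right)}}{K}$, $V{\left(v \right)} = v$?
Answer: $\frac{168}{47} \approx 3.5745$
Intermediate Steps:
$o{\left(U \right)} = 0$ ($o{\left(U \right)} = 0 U 5 = 0 \cdot 5 = 0$)
$b{\left(J,Q \right)} = 2 J Q$ ($b{\left(J,Q \right)} = \left(J + 0\right) \left(Q + Q\right) = J 2 Q = 2 J Q$)
$H{\left(K \right)} = \frac{28}{K}$ ($H{\left(K \right)} = \frac{2 \left(-2\right) \left(-7\right)}{K} = \frac{28}{K}$)
$Y = -6$ ($Y = \left(-1\right) 6 = -6$)
$H{\left(-47 \right)} Y = \frac{28}{-47} \left(-6\right) = 28 \left(- \frac{1}{47}\right) \left(-6\right) = \left(- \frac{28}{47}\right) \left(-6\right) = \frac{168}{47}$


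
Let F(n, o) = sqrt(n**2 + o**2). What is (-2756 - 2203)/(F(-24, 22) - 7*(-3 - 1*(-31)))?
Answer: 80997/3113 + 1653*sqrt(265)/6226 ≈ 30.341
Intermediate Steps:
(-2756 - 2203)/(F(-24, 22) - 7*(-3 - 1*(-31))) = (-2756 - 2203)/(sqrt((-24)**2 + 22**2) - 7*(-3 - 1*(-31))) = -4959/(sqrt(576 + 484) - 7*(-3 + 31)) = -4959/(sqrt(1060) - 7*28) = -4959/(2*sqrt(265) - 196) = -4959/(-196 + 2*sqrt(265))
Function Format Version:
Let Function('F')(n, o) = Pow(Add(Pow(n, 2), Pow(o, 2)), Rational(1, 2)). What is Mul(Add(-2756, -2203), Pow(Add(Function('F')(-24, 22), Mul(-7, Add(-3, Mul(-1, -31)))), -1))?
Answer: Add(Rational(80997, 3113), Mul(Rational(1653, 6226), Pow(265, Rational(1, 2)))) ≈ 30.341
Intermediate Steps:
Mul(Add(-2756, -2203), Pow(Add(Function('F')(-24, 22), Mul(-7, Add(-3, Mul(-1, -31)))), -1)) = Mul(Add(-2756, -2203), Pow(Add(Pow(Add(Pow(-24, 2), Pow(22, 2)), Rational(1, 2)), Mul(-7, Add(-3, Mul(-1, -31)))), -1)) = Mul(-4959, Pow(Add(Pow(Add(576, 484), Rational(1, 2)), Mul(-7, Add(-3, 31))), -1)) = Mul(-4959, Pow(Add(Pow(1060, Rational(1, 2)), Mul(-7, 28)), -1)) = Mul(-4959, Pow(Add(Mul(2, Pow(265, Rational(1, 2))), -196), -1)) = Mul(-4959, Pow(Add(-196, Mul(2, Pow(265, Rational(1, 2)))), -1))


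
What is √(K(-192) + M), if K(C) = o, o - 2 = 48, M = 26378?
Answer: 2*√6607 ≈ 162.57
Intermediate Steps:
o = 50 (o = 2 + 48 = 50)
K(C) = 50
√(K(-192) + M) = √(50 + 26378) = √26428 = 2*√6607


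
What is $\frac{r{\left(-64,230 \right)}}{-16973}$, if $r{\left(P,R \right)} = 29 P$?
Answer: $\frac{1856}{16973} \approx 0.10935$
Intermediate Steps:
$\frac{r{\left(-64,230 \right)}}{-16973} = \frac{29 \left(-64\right)}{-16973} = \left(-1856\right) \left(- \frac{1}{16973}\right) = \frac{1856}{16973}$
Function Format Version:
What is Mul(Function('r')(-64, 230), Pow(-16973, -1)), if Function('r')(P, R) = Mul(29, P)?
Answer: Rational(1856, 16973) ≈ 0.10935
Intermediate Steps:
Mul(Function('r')(-64, 230), Pow(-16973, -1)) = Mul(Mul(29, -64), Pow(-16973, -1)) = Mul(-1856, Rational(-1, 16973)) = Rational(1856, 16973)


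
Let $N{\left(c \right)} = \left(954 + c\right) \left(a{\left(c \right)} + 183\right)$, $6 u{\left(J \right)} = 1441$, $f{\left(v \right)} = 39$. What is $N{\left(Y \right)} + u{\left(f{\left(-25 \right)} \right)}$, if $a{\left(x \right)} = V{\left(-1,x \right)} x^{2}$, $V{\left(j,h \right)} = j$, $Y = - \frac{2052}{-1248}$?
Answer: $\frac{582250354519}{3374592} \approx 1.7254 \cdot 10^{5}$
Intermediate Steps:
$Y = \frac{171}{104}$ ($Y = \left(-2052\right) \left(- \frac{1}{1248}\right) = \frac{171}{104} \approx 1.6442$)
$u{\left(J \right)} = \frac{1441}{6}$ ($u{\left(J \right)} = \frac{1}{6} \cdot 1441 = \frac{1441}{6}$)
$a{\left(x \right)} = - x^{2}$
$N{\left(c \right)} = \left(183 - c^{2}\right) \left(954 + c\right)$ ($N{\left(c \right)} = \left(954 + c\right) \left(- c^{2} + 183\right) = \left(954 + c\right) \left(183 - c^{2}\right) = \left(183 - c^{2}\right) \left(954 + c\right)$)
$N{\left(Y \right)} + u{\left(f{\left(-25 \right)} \right)} = \left(174582 - \left(\frac{171}{104}\right)^{3} - 954 \left(\frac{171}{104}\right)^{2} + 183 \cdot \frac{171}{104}\right) + \frac{1441}{6} = \left(174582 - \frac{5000211}{1124864} - \frac{13947957}{5408} + \frac{31293}{104}\right) + \frac{1441}{6} = \frac{193813296669}{1124864} + \frac{1441}{6} = \frac{582250354519}{3374592}$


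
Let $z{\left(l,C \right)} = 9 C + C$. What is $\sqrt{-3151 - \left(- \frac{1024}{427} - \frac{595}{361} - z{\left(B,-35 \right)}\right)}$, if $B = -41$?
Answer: $\frac{i \sqrt{230172179986}}{8113} \approx 59.135 i$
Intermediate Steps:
$z{\left(l,C \right)} = 10 C$
$\sqrt{-3151 - \left(- \frac{1024}{427} - \frac{595}{361} - z{\left(B,-35 \right)}\right)} = \sqrt{-3151 - \left(350 - \frac{1024}{427} - \frac{595}{361}\right)} = \sqrt{-3151 - \left(\frac{148426}{427} - \frac{595}{361}\right)} = \sqrt{-3151 - \frac{53327721}{154147}} = \sqrt{- \frac{539044918}{154147}} = \frac{i \sqrt{230172179986}}{8113}$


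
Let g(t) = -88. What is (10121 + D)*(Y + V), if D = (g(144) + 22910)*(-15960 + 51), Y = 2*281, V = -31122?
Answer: 11095268753120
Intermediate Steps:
Y = 562
D = -363075198 (D = (-88 + 22910)*(-15960 + 51) = 22822*(-15909) = -363075198)
(10121 + D)*(Y + V) = (10121 - 363075198)*(562 - 31122) = -363065077*(-30560) = 11095268753120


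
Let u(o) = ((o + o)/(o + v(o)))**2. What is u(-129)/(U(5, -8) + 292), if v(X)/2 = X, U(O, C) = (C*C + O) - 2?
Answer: 4/3231 ≈ 0.0012380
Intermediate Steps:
U(O, C) = -2 + O + C**2 (U(O, C) = (C**2 + O) - 2 = (O + C**2) - 2 = -2 + O + C**2)
v(X) = 2*X
u(o) = 4/9 (u(o) = ((o + o)/(o + 2*o))**2 = ((2*o)/((3*o)))**2 = ((2*o)*(1/(3*o)))**2 = (2/3)**2 = 4/9)
u(-129)/(U(5, -8) + 292) = 4/(9*((-2 + 5 + (-8)**2) + 292)) = 4/(9*((-2 + 5 + 64) + 292)) = 4/(9*(67 + 292)) = (4/9)/359 = (4/9)*(1/359) = 4/3231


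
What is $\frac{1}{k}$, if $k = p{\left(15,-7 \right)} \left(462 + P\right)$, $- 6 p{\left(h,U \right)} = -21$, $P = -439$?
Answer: $\frac{2}{161} \approx 0.012422$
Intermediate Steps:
$p{\left(h,U \right)} = \frac{7}{2}$ ($p{\left(h,U \right)} = \left(- \frac{1}{6}\right) \left(-21\right) = \frac{7}{2}$)
$k = \frac{161}{2}$ ($k = \frac{7 \left(462 - 439\right)}{2} = \frac{7}{2} \cdot 23 = \frac{161}{2} \approx 80.5$)
$\frac{1}{k} = \frac{1}{\frac{161}{2}} = \frac{2}{161}$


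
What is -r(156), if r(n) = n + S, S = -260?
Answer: 104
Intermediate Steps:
r(n) = -260 + n (r(n) = n - 260 = -260 + n)
-r(156) = -(-260 + 156) = -1*(-104) = 104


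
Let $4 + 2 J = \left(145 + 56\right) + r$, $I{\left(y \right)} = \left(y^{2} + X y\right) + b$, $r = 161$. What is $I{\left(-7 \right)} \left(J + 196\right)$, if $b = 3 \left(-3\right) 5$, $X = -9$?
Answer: $25125$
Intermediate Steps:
$b = -45$ ($b = \left(-9\right) 5 = -45$)
$I{\left(y \right)} = -45 + y^{2} - 9 y$ ($I{\left(y \right)} = \left(y^{2} - 9 y\right) - 45 = -45 + y^{2} - 9 y$)
$J = 179$ ($J = -2 + \frac{\left(145 + 56\right) + 161}{2} = -2 + \frac{201 + 161}{2} = -2 + \frac{1}{2} \cdot 362 = -2 + 181 = 179$)
$I{\left(-7 \right)} \left(J + 196\right) = \left(-45 + \left(-7\right)^{2} - -63\right) \left(179 + 196\right) = \left(-45 + 49 + 63\right) 375 = 67 \cdot 375 = 25125$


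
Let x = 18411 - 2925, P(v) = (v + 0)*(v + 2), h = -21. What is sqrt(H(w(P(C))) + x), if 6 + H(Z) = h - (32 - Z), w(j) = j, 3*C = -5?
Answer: sqrt(138838)/3 ≈ 124.20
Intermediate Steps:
C = -5/3 (C = (1/3)*(-5) = -5/3 ≈ -1.6667)
P(v) = v*(2 + v)
H(Z) = -59 + Z (H(Z) = -6 + (-21 - (32 - Z)) = -6 + (-21 + (-32 + Z)) = -6 + (-53 + Z) = -59 + Z)
x = 15486
sqrt(H(w(P(C))) + x) = sqrt((-59 - 5*(2 - 5/3)/3) + 15486) = sqrt((-59 - 5/3*1/3) + 15486) = sqrt((-59 - 5/9) + 15486) = sqrt(-536/9 + 15486) = sqrt(138838/9) = sqrt(138838)/3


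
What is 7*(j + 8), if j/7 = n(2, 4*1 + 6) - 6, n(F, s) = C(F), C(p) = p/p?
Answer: -189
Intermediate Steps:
C(p) = 1
n(F, s) = 1
j = -35 (j = 7*(1 - 6) = 7*(-5) = -35)
7*(j + 8) = 7*(-35 + 8) = 7*(-27) = -189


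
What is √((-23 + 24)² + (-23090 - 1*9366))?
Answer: I*√32455 ≈ 180.15*I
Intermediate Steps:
√((-23 + 24)² + (-23090 - 1*9366)) = √(1² + (-23090 - 9366)) = √(1 - 32456) = √(-32455) = I*√32455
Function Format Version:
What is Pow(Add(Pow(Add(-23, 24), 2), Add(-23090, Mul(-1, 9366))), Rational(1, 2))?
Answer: Mul(I, Pow(32455, Rational(1, 2))) ≈ Mul(180.15, I)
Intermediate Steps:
Pow(Add(Pow(Add(-23, 24), 2), Add(-23090, Mul(-1, 9366))), Rational(1, 2)) = Pow(Add(Pow(1, 2), Add(-23090, -9366)), Rational(1, 2)) = Pow(Add(1, -32456), Rational(1, 2)) = Pow(-32455, Rational(1, 2)) = Mul(I, Pow(32455, Rational(1, 2)))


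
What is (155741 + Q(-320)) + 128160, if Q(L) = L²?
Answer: 386301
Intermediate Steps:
(155741 + Q(-320)) + 128160 = (155741 + (-320)²) + 128160 = (155741 + 102400) + 128160 = 258141 + 128160 = 386301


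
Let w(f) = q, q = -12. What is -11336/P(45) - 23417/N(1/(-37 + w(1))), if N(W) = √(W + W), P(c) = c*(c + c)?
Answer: -5668/2025 + 163919*I*√2/2 ≈ -2.799 + 1.1591e+5*I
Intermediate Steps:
w(f) = -12
P(c) = 2*c² (P(c) = c*(2*c) = 2*c²)
N(W) = √2*√W (N(W) = √(2*W) = √2*√W)
-11336/P(45) - 23417/N(1/(-37 + w(1))) = -11336/(2*45²) - 23417*(-7*I*√2/2) = -11336/(2*2025) - 23417*(-7*I*√2/2) = -11336/4050 - 23417*(-7*I*√2/2) = -11336*1/4050 - 23417*(-7*I*√2/2) = -5668/2025 - 23417*(-7*I*√2/2) = -5668/2025 - (-163919)*I*√2/2 = -5668/2025 + 163919*I*√2/2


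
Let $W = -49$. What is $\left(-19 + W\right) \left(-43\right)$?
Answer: $2924$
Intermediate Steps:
$\left(-19 + W\right) \left(-43\right) = \left(-19 - 49\right) \left(-43\right) = \left(-68\right) \left(-43\right) = 2924$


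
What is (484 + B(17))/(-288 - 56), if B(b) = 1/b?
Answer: -8229/5848 ≈ -1.4071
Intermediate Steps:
(484 + B(17))/(-288 - 56) = (484 + 1/17)/(-288 - 56) = (484 + 1/17)/(-344) = (8229/17)*(-1/344) = -8229/5848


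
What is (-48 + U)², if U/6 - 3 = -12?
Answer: 10404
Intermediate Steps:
U = -54 (U = 18 + 6*(-12) = 18 - 72 = -54)
(-48 + U)² = (-48 - 54)² = (-102)² = 10404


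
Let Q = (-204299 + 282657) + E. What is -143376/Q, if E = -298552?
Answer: 23896/36699 ≈ 0.65113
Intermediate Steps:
Q = -220194 (Q = (-204299 + 282657) - 298552 = 78358 - 298552 = -220194)
-143376/Q = -143376/(-220194) = -143376*(-1/220194) = 23896/36699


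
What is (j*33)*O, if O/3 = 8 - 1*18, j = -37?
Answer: 36630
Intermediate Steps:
O = -30 (O = 3*(8 - 1*18) = 3*(8 - 18) = 3*(-10) = -30)
(j*33)*O = -37*33*(-30) = -1221*(-30) = 36630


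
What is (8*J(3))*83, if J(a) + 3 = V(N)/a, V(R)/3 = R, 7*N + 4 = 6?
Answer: -12616/7 ≈ -1802.3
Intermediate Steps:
N = 2/7 (N = -4/7 + (⅐)*6 = -4/7 + 6/7 = 2/7 ≈ 0.28571)
V(R) = 3*R
J(a) = -3 + 6/(7*a) (J(a) = -3 + (3*(2/7))/a = -3 + 6/(7*a))
(8*J(3))*83 = (8*(-3 + (6/7)/3))*83 = (8*(-3 + (6/7)*(⅓)))*83 = (8*(-3 + 2/7))*83 = (8*(-19/7))*83 = -152/7*83 = -12616/7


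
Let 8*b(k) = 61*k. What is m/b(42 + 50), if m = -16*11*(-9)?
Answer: 3168/1403 ≈ 2.2580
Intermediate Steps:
b(k) = 61*k/8 (b(k) = (61*k)/8 = 61*k/8)
m = 1584 (m = -176*(-9) = 1584)
m/b(42 + 50) = 1584/((61*(42 + 50)/8)) = 1584/(((61/8)*92)) = 1584/(1403/2) = 1584*(2/1403) = 3168/1403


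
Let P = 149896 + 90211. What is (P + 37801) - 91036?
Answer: 186872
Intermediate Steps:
P = 240107
(P + 37801) - 91036 = (240107 + 37801) - 91036 = 277908 - 91036 = 186872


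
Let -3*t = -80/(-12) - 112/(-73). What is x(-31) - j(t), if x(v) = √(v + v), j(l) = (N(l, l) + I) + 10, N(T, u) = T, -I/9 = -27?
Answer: -164425/657 + I*√62 ≈ -250.27 + 7.874*I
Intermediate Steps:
I = 243 (I = -9*(-27) = 243)
t = -1796/657 (t = -(-80/(-12) - 112/(-73))/3 = -(-80*(-1/12) - 112*(-1/73))/3 = -(20/3 + 112/73)/3 = -⅓*1796/219 = -1796/657 ≈ -2.7336)
j(l) = 253 + l (j(l) = (l + 243) + 10 = (243 + l) + 10 = 253 + l)
x(v) = √2*√v (x(v) = √(2*v) = √2*√v)
x(-31) - j(t) = √2*√(-31) - (253 - 1796/657) = √2*(I*√31) - 1*164425/657 = I*√62 - 164425/657 = -164425/657 + I*√62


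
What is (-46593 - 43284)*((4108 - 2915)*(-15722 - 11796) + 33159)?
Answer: 2947589464755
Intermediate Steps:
(-46593 - 43284)*((4108 - 2915)*(-15722 - 11796) + 33159) = -89877*(1193*(-27518) + 33159) = -89877*(-32828974 + 33159) = -89877*(-32795815) = 2947589464755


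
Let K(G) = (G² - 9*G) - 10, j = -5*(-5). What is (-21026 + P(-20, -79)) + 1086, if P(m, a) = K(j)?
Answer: -19550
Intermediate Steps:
j = 25
K(G) = -10 + G² - 9*G
P(m, a) = 390 (P(m, a) = -10 + 25² - 9*25 = -10 + 625 - 225 = 390)
(-21026 + P(-20, -79)) + 1086 = (-21026 + 390) + 1086 = -20636 + 1086 = -19550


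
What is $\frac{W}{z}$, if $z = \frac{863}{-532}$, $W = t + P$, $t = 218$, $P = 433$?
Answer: $- \frac{346332}{863} \approx -401.31$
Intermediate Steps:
$W = 651$ ($W = 218 + 433 = 651$)
$z = - \frac{863}{532}$ ($z = 863 \left(- \frac{1}{532}\right) = - \frac{863}{532} \approx -1.6222$)
$\frac{W}{z} = \frac{651}{- \frac{863}{532}} = 651 \left(- \frac{532}{863}\right) = - \frac{346332}{863}$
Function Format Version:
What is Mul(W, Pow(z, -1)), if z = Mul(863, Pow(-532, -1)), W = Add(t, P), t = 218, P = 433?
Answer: Rational(-346332, 863) ≈ -401.31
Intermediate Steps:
W = 651 (W = Add(218, 433) = 651)
z = Rational(-863, 532) (z = Mul(863, Rational(-1, 532)) = Rational(-863, 532) ≈ -1.6222)
Mul(W, Pow(z, -1)) = Mul(651, Pow(Rational(-863, 532), -1)) = Mul(651, Rational(-532, 863)) = Rational(-346332, 863)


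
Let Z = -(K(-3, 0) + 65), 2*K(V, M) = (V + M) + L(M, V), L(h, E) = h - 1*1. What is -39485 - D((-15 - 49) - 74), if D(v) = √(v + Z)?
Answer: -39485 - I*√201 ≈ -39485.0 - 14.177*I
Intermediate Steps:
L(h, E) = -1 + h (L(h, E) = h - 1 = -1 + h)
K(V, M) = -½ + M + V/2 (K(V, M) = ((V + M) + (-1 + M))/2 = ((M + V) + (-1 + M))/2 = (-1 + V + 2*M)/2 = -½ + M + V/2)
Z = -63 (Z = -((-½ + 0 + (½)*(-3)) + 65) = -((-½ + 0 - 3/2) + 65) = -(-2 + 65) = -1*63 = -63)
D(v) = √(-63 + v) (D(v) = √(v - 63) = √(-63 + v))
-39485 - D((-15 - 49) - 74) = -39485 - √(-63 + ((-15 - 49) - 74)) = -39485 - √(-63 + (-64 - 74)) = -39485 - √(-63 - 138) = -39485 - √(-201) = -39485 - I*√201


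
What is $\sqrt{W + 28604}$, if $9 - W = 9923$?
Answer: $\sqrt{18690} \approx 136.71$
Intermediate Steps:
$W = -9914$ ($W = 9 - 9923 = -9914$)
$\sqrt{W + 28604} = \sqrt{-9914 + 28604} = \sqrt{18690}$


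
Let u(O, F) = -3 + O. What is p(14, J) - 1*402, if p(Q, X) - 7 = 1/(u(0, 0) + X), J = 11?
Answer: -3159/8 ≈ -394.88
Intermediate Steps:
p(Q, X) = 7 + 1/(-3 + X) (p(Q, X) = 7 + 1/((-3 + 0) + X) = 7 + 1/(-3 + X))
p(14, J) - 1*402 = (-20 + 7*11)/(-3 + 11) - 1*402 = (-20 + 77)/8 - 402 = (1/8)*57 - 402 = 57/8 - 402 = -3159/8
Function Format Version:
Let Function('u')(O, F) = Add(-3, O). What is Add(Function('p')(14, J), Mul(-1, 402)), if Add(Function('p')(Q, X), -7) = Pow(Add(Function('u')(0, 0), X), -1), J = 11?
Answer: Rational(-3159, 8) ≈ -394.88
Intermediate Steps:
Function('p')(Q, X) = Add(7, Pow(Add(-3, X), -1)) (Function('p')(Q, X) = Add(7, Pow(Add(Add(-3, 0), X), -1)) = Add(7, Pow(Add(-3, X), -1)))
Add(Function('p')(14, J), Mul(-1, 402)) = Add(Mul(Pow(Add(-3, 11), -1), Add(-20, Mul(7, 11))), Mul(-1, 402)) = Add(Mul(Pow(8, -1), Add(-20, 77)), -402) = Add(Mul(Rational(1, 8), 57), -402) = Add(Rational(57, 8), -402) = Rational(-3159, 8)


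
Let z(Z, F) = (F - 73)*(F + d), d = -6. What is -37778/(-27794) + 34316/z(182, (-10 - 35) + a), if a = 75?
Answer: -8796077/275802 ≈ -31.893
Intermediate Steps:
z(Z, F) = (-73 + F)*(-6 + F) (z(Z, F) = (F - 73)*(F - 6) = (-73 + F)*(-6 + F))
-37778/(-27794) + 34316/z(182, (-10 - 35) + a) = -37778/(-27794) + 34316/(438 + ((-10 - 35) + 75)**2 - 79*((-10 - 35) + 75)) = -37778*(-1/27794) + 34316/(438 + (-45 + 75)**2 - 79*(-45 + 75)) = 1453/1069 + 34316/(438 + 30**2 - 79*30) = 1453/1069 + 34316/(438 + 900 - 2370) = 1453/1069 + 34316/(-1032) = 1453/1069 + 34316*(-1/1032) = 1453/1069 - 8579/258 = -8796077/275802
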